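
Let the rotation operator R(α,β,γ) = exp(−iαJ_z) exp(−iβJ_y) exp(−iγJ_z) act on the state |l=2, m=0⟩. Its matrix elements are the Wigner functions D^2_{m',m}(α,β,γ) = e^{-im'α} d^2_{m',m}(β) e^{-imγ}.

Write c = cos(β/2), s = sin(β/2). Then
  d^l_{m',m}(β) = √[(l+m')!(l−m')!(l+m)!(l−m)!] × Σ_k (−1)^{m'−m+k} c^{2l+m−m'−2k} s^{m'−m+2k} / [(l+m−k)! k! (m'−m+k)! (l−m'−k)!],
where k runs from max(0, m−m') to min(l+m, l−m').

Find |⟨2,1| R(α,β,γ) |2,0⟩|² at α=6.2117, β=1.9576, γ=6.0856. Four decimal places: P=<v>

P=0.1831

First d^2_{1,0}(β=1.9576), then the phase factors e^{-i(1)α} and e^{-i(0)γ}:
c=cos(1.9576/2)=0.558019, s=sin(1.9576/2)=0.829828; N=√[6·1·2·2]=4.898979
k: max(0,(0)−(1))=0 … min(2+(0),2−(1))=1
  k=0: (−1)^1·4.8990/(2)·0.5580^3·0.8298^1 = -0.353192
  k=1: (−1)^2·4.8990/(2)·0.5580^1·0.8298^3 = +0.781069
d^2_{1,0}(1.9576) = -0.353192 +0.781069 = +0.427877
|D^2_{1,0}|² = |d^2_{1,0}(β)|² = (+0.427877)² = 0.183079 (the z-rotation phases have unit modulus)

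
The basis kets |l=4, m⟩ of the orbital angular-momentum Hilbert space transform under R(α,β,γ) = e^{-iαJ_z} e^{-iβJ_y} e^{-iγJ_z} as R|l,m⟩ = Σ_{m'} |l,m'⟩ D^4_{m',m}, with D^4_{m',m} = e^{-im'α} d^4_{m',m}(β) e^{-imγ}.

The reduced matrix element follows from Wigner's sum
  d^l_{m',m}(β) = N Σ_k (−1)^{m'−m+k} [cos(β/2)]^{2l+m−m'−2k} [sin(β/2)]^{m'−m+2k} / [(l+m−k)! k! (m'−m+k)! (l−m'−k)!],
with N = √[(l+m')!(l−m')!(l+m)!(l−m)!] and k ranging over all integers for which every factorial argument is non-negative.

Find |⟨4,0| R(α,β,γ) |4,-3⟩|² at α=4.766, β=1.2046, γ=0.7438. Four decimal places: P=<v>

P=0.1858

D^4_{0,-3}(4.766,1.2046,0.7438) = e^{-i·0·4.766}·d^4_{0,-3}(1.2046)·e^{-i·-3·0.7438}. Compute d first:
c=cos(1.2046/2)=0.824035, s=sin(1.2046/2)=0.566539; N=√[24·24·1·5040]=1703.830978
k: max(0,(-3)−(0))=0 … min(4+(-3),4−(0))=1
  k=0: (−1)^3·1703.8310/(144)·0.8240^5·0.5665^3 = -0.817489
  k=1: (−1)^4·1703.8310/(144)·0.8240^3·0.5665^5 = +0.386412
d^4_{0,-3}(1.2046) = -0.817489 +0.386412 = -0.431077
|D^4_{0,-3}|² = |d^4_{0,-3}(β)|² = (-0.431077)² = 0.185827 (the z-rotation phases have unit modulus)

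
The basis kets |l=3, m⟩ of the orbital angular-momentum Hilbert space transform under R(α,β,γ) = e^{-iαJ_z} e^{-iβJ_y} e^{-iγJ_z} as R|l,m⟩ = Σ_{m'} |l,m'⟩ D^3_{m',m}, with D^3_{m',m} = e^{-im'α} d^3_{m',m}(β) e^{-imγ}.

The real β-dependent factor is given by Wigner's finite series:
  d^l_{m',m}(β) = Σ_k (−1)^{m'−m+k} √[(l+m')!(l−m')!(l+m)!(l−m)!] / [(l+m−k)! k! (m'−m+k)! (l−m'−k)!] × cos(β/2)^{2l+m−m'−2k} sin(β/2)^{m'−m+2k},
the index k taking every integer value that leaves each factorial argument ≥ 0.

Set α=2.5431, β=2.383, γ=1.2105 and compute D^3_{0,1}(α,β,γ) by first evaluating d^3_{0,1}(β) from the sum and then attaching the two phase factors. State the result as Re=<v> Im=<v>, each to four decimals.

Re=0.1716 Im=-0.4555

Split into d^3_{0,1}(β=2.383) × two z-phases.
c=cos(2.383/2)=0.370267, s=sin(2.383/2)=0.928925; N=√[6·6·24·2]=41.569219
Admissible k: 1..3 (factorial args all ≥0)
  k=1: (−1)^0·41.5692/(12)·0.3703^5·0.9289^1 = +0.022395
  k=2: (−1)^1·41.5692/(4)·0.3703^3·0.9289^3 = -0.422862
  k=3: (−1)^2·41.5692/(12)·0.3703^1·0.9289^5 = +0.887176
d^3_{0,1}(2.383) = +0.022395 -0.422862 +0.887176 = +0.486708
D = (+1.000000+0.000000i)·(+0.486708)·(+0.352552-0.935792i) = +0.171590-0.455458i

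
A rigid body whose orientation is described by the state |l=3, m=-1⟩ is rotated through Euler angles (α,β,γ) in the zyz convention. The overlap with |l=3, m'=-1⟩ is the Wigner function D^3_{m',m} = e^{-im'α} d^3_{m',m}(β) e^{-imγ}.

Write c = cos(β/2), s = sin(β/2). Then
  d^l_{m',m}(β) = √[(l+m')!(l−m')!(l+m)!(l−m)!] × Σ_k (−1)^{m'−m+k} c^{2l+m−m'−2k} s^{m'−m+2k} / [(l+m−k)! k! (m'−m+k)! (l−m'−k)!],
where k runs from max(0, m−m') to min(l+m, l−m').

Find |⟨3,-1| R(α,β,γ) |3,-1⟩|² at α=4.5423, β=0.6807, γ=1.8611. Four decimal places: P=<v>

First d^3_{-1,-1}(β=0.6807), then the phase factors e^{-i(-1)α} and e^{-i(-1)γ}:
With c≡cos(β/2)=0.942638 and s≡sin(β/2)=0.333817, N=[2·24·2·24]^{1/2}=48.000000
k: max(0,(-1)−(-1))=0 … min(3+(-1),3−(-1))=2
  k=0: (−1)^0·48.0000/(48)·0.9426^6·0.3338^0 = +0.701567
  k=1: (−1)^1·48.0000/(6)·0.9426^4·0.3338^2 = -0.703860
  k=2: (−1)^2·48.0000/(8)·0.9426^2·0.3338^4 = +0.066203
d^3_{-1,-1}(0.6807) = +0.701567 -0.703860 +0.066203 = +0.063909
|D^3_{-1,-1}|² = |d^3_{-1,-1}(β)|² = (+0.063909)² = 0.004084 (the z-rotation phases have unit modulus)

P=0.0041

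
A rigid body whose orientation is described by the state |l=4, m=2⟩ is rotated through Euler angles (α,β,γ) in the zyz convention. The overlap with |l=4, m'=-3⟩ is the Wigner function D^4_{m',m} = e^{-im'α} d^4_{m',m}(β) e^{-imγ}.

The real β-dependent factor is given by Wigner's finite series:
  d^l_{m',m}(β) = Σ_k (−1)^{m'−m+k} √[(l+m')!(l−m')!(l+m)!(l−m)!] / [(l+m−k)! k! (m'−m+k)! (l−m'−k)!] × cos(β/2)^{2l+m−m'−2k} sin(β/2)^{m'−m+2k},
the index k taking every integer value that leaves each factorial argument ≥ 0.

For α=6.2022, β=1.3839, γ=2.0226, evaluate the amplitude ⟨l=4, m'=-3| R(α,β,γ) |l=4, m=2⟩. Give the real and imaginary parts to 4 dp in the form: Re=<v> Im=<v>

Re=-0.1720 Im=0.3808

D^4_{-3,2}(6.2022,1.3839,2.0226) = e^{-i·-3·6.2022}·d^4_{-3,2}(1.3839)·e^{-i·2·2.0226}. Compute d first:
Half-angle: c=0.770003, s=0.638040. N=√(1·5040·720·2)=2693.993318
The bounds max(0,m−m')=5 and min(l+m,l−m')=6 give 2 terms
  k=5: (−1)^0·2693.9933/(240)·0.7700^3·0.6380^5 = +0.541879
  k=6: (−1)^1·2693.9933/(720)·0.7700^1·0.6380^7 = -0.124020
d^4_{-3,2}(1.3839) = +0.541879 -0.124020 = +0.417859
Phases: e^{-i·(-3)·6.2022}=+0.970631-0.240573i, e^{-i·(2)·2.0226}=-0.618780+0.785564i ⇒ D=-0.172000+0.380818i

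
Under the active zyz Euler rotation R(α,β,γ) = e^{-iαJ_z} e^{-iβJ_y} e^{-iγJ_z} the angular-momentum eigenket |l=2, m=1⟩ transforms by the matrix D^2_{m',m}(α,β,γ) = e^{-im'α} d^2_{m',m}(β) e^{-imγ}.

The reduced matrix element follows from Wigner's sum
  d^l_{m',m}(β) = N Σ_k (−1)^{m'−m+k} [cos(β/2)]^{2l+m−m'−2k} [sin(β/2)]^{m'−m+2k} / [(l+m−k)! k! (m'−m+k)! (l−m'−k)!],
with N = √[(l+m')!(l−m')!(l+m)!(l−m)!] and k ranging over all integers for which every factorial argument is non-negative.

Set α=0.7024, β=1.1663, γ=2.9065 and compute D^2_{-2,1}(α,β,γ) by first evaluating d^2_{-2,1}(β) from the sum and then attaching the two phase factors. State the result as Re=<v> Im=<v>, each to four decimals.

D^2_{-2,1}(0.7024,1.1663,2.9065) = e^{-i·-2·0.7024}·d^2_{-2,1}(1.1663)·e^{-i·1·2.9065}. Compute d first:
Half-angle: c=0.834732, s=0.550656. N=√(1·24·6·1)=12.000000
Admissible k: 3..3 (factorial args all ≥0)
  k=3: (−1)^0·12.0000/(6)·0.8347^1·0.5507^3 = +0.278752
d^2_{-2,1}(1.1663) = +0.278752
Phases: e^{-i·(-2)·0.7024}=+0.165235+0.986254i, e^{-i·(1)·2.9065}=-0.972493-0.232933i ⇒ D=+0.019245-0.278087i

Re=0.0192 Im=-0.2781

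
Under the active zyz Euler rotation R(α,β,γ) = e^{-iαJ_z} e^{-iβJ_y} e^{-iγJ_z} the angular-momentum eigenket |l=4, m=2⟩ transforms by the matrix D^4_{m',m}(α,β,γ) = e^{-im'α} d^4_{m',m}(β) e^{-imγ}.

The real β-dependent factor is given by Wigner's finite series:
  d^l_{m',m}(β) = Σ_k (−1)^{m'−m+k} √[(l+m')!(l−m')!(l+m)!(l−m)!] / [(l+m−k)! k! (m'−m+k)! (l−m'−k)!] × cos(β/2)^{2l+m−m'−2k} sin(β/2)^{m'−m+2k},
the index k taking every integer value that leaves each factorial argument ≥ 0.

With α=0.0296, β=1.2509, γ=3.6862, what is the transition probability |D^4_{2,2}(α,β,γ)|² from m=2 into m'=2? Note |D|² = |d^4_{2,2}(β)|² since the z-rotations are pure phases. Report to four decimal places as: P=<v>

P=0.0483

First d^4_{2,2}(β=1.2509), then the phase factors e^{-i(2)α} and e^{-i(2)γ}:
Half-angle: c=0.810700, s=0.585462. N=√(720·2·720·2)=1440.000000
The bounds max(0,m−m')=0 and min(l+m,l−m')=2 give 3 terms
  k=0: (−1)^0·1440.0000/(1440)·0.8107^8·0.5855^0 = +0.186587
  k=1: (−1)^1·1440.0000/(120)·0.8107^6·0.5855^2 = -1.167721
  k=2: (−1)^2·1440.0000/(96)·0.8107^4·0.5855^4 = +0.761249
d^4_{2,2}(1.2509) = +0.186587 -1.167721 +0.761249 = -0.219886
|D^4_{2,2}|² = |d^4_{2,2}(β)|² = (-0.219886)² = 0.048350 (the z-rotation phases have unit modulus)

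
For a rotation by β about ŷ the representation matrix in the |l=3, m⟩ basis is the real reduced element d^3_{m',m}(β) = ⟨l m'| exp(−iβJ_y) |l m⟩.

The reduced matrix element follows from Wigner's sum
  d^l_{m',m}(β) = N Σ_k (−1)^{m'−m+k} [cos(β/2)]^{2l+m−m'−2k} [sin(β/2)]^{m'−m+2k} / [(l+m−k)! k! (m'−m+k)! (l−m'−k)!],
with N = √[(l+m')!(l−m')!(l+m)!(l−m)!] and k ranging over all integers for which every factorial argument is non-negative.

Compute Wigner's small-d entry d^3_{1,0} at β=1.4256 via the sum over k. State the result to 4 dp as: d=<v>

d=0.3836

d^3_{1,0}(β=1.4256) via Wigner's sum:
c=cos(1.4256/2)=0.756534, s=sin(1.4256/2)=0.653955; N=√[24·2·6·6]=41.569219
Admissible k: 0..2 (factorial args all ≥0)
  k=0: (−1)^1·41.5692/(12)·0.7565^5·0.6540^1 = -0.561410
  k=1: (−1)^2·41.5692/(4)·0.7565^3·0.6540^3 = +1.258461
  k=2: (−1)^3·41.5692/(12)·0.7565^1·0.6540^5 = -0.313442
d^3_{1,0}(1.4256) = -0.561410 +1.258461 -0.313442 = +0.383609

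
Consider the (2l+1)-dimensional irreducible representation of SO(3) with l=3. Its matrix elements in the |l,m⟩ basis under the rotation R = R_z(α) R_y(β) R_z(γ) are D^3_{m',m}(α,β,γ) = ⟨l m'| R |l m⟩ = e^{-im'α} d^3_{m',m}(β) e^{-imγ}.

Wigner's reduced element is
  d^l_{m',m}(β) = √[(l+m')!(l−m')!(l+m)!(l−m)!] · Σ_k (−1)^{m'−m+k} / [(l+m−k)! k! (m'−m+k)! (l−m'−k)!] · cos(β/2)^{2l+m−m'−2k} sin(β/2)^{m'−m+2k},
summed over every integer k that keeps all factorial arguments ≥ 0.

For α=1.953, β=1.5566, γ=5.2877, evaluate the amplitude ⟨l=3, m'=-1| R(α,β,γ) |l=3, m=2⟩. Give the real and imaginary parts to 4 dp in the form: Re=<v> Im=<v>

Re=-0.2823 Im=-0.2921

Split into d^3_{-1,2}(β=1.5566) × two z-phases.
With c≡cos(β/2)=0.712108 and s≡sin(β/2)=0.702070, N=[2·24·120·1]^{1/2}=75.894664
k: max(0,(2)−(-1))=3 … min(3+(2),3−(-1))=4
  k=3: (−1)^0·75.8947/(12)·0.7121^3·0.7021^3 = +0.790330
  k=4: (−1)^1·75.8947/(24)·0.7121^1·0.7021^5 = -0.384103
d^3_{-1,2}(1.5566) = +0.790330 -0.384103 = +0.406228
Attach z-rotation phases: D = e^{-i(-1)(1.953)}·(+0.406228)·e^{-i(2)(5.2877)} = -0.282328-0.292082i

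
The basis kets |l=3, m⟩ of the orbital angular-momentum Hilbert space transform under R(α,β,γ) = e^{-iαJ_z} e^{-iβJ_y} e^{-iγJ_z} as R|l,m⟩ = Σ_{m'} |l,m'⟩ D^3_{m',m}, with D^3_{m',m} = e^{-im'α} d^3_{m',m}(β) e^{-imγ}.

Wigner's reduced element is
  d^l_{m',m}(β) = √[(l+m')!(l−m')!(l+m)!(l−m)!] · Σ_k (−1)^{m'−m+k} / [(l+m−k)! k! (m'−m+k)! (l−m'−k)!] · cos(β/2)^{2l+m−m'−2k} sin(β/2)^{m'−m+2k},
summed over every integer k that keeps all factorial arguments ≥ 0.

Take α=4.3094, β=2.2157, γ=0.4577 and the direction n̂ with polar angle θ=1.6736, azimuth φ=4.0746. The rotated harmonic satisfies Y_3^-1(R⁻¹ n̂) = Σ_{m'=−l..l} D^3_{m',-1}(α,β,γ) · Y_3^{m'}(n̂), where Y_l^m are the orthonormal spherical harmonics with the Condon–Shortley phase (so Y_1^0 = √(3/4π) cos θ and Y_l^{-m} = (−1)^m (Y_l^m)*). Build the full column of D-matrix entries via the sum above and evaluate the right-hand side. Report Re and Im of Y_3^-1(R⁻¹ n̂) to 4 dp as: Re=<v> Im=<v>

Re=-0.4419 Im=-0.0105

Need the full column D^3_{m',-1} for m'=−3..3 at α=4.3094, β=2.2157, γ=0.4577.
cos(β/2)=0.446586, sin(β/2)=0.894741
d^3_{-3,-1}: single k=2 term ⇒ +0.123328;  D = +0.084179+0.090131i
d^3_{-2,-1}: k∈[1..2] ⇒ +0.050260 -0.403494 = -0.353234;  D = +0.332027-0.120552i
d^3_{-1,-1}: k∈[0..2] ⇒ +0.007933 -0.254745 +0.766921 = +0.520109;  D = +0.028441-0.519330i
d^3_{0,-1}: k∈[0..2] ⇒ -0.055057 +0.663009 -0.887119 = -0.279167;  D = -0.250433-0.123360i
d^3_{1,-1}: k∈[0..2] ⇒ +0.191059 -1.022561 +0.513077 = -0.318425;  D = +0.241459-0.207586i
d^3_{2,-1}: k∈[0..1] ⇒ -0.403494 +0.809825 = +0.406330;  D = -0.122839-0.387318i
d^3_{3,-1}: single k=0 term ⇒ +0.495045;  D = +0.492772+0.047388i
Y_3^{m'}(θ=1.6736,φ=4.0746) and Σ D·Y over m':
  (+0.0842+0.0901i)·(+0.3868+0.1379i)  (+0.3320-0.1206i)·(+0.0302+0.0993i)  (+0.0284-0.5193i)·(+0.1813-0.2447i)  (-0.2504-0.1234i)·(+0.1129+0.0000i)  (+0.2415-0.2076i)·(-0.1813-0.2447i)  (-0.1228-0.3873i)·(+0.0302-0.0993i)  (+0.4928+0.0474i)·(-0.3868+0.1379i)
Y_3^-1(R⁻¹ n̂) = -0.441932-0.010547i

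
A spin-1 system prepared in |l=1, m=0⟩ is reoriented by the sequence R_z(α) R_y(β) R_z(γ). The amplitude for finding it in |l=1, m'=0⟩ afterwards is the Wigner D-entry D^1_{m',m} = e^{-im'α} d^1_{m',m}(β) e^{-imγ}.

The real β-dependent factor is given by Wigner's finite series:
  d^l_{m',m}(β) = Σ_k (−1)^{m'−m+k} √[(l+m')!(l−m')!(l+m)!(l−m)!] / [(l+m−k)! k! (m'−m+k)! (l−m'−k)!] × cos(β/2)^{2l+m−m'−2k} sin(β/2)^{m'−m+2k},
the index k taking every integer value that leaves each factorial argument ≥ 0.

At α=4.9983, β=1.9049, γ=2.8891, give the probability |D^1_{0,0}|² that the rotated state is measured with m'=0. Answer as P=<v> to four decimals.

P=0.1075

Split into d^1_{0,0}(β=1.9049) × two z-phases.
With c≡cos(β/2)=0.579688 and s≡sin(β/2)=0.814838, N=[1·1·1·1]^{1/2}=1.000000
k∈{0,1} keeps every argument non-negative
  k=0: (−1)^0·1.0000/(1)·0.5797^2·0.8148^0 = +0.336039
  k=1: (−1)^1·1.0000/(1)·0.5797^0·0.8148^2 = -0.663961
d^1_{0,0}(1.9049) = +0.336039 -0.663961 = -0.327923
|D^1_{0,0}|² = |d^1_{0,0}(β)|² = (-0.327923)² = 0.107533 (the z-rotation phases have unit modulus)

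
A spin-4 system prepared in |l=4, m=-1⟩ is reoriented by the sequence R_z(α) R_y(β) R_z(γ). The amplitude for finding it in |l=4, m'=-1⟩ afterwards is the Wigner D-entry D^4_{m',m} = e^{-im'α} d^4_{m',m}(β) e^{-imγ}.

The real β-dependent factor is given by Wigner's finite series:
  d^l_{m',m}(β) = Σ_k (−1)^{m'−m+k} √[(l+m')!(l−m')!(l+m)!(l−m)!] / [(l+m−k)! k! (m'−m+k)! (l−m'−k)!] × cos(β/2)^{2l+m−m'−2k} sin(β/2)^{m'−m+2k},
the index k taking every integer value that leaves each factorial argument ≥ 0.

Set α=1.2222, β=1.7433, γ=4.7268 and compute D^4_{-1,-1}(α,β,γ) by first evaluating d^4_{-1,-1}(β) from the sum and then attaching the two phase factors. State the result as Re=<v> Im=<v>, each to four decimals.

Re=0.3198 Im=-0.1110

First d^4_{-1,-1}(β=1.7433), then the phase factors e^{-i(-1)α} and e^{-i(-1)γ}:
c=cos(1.7433/2)=0.643565, s=sin(1.7433/2)=0.765392; N=√[6·120·6·120]=720.000000
k: max(0,(-1)−(-1))=0 … min(4+(-1),4−(-1))=3
  k=0: (−1)^0·720.0000/(720)·0.6436^8·0.7654^0 = +0.029426
  k=1: (−1)^1·720.0000/(48)·0.6436^6·0.7654^2 = -0.624326
  k=2: (−1)^2·720.0000/(24)·0.6436^4·0.7654^4 = +1.766140
  k=3: (−1)^3·720.0000/(72)·0.6436^2·0.7654^6 = -0.832697
d^4_{-1,-1}(1.7433) = +0.029426 -0.624326 +1.766140 -0.832697 = +0.338542
Attach z-rotation phases: D = e^{-i(-1)(1.2222)}·(+0.338542)·e^{-i(-1)(4.7268)} = +0.319813-0.111042i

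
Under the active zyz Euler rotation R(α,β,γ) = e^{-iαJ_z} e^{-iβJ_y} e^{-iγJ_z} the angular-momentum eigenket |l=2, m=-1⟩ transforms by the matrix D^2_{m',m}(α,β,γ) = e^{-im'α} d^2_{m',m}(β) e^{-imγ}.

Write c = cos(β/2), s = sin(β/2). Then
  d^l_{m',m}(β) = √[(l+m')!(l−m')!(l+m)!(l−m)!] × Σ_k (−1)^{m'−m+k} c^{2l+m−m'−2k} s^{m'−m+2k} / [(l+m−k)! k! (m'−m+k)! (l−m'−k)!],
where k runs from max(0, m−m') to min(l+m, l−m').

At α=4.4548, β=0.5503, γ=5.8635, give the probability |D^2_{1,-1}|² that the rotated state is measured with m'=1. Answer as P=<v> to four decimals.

First d^2_{1,-1}(β=0.5503), then the phase factors e^{-i(1)α} and e^{-i(-1)γ}:
c=cos(0.5503/2)=0.962384, s=sin(0.5503/2)=0.271691; N=√[6·1·1·6]=6.000000
k∈{0,1} keeps every argument non-negative
  k=0: (−1)^2·6.0000/(2)·0.9624^2·0.2717^2 = +0.205102
  k=1: (−1)^3·6.0000/(6)·0.9624^0·0.2717^4 = -0.005449
d^2_{1,-1}(0.5503) = +0.205102 -0.005449 = +0.199653
|D^2_{1,-1}|² = |d^2_{1,-1}(β)|² = (+0.199653)² = 0.039861 (the z-rotation phases have unit modulus)

P=0.0399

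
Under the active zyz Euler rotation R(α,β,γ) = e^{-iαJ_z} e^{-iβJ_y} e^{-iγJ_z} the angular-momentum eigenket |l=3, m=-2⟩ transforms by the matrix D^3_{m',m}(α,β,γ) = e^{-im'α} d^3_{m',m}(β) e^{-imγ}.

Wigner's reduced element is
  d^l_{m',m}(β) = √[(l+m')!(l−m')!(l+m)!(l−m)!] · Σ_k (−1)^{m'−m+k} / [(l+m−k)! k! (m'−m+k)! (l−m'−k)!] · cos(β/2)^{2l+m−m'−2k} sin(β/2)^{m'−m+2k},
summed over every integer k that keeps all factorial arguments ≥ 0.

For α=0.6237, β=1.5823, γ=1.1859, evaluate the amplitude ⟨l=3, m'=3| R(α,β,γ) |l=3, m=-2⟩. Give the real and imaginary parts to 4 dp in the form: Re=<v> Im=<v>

Re=-0.2748 Im=-0.1504

Split into d^3_{3,-2}(β=1.5823) × two z-phases.
Half-angle: c=0.703028, s=0.711162. N=√(720·1·1·120)=293.938769
Admissible k: 0..0 (factorial args all ≥0)
  k=0: (−1)^5·293.9388/(120)·0.7030^1·0.7112^5 = -0.313250
d^3_{3,-2}(1.5823) = -0.313250
Attach z-rotation phases: D = e^{-i(3)(0.6237)}·(-0.313250)·e^{-i(-2)(1.1859)} = -0.274798-0.150373i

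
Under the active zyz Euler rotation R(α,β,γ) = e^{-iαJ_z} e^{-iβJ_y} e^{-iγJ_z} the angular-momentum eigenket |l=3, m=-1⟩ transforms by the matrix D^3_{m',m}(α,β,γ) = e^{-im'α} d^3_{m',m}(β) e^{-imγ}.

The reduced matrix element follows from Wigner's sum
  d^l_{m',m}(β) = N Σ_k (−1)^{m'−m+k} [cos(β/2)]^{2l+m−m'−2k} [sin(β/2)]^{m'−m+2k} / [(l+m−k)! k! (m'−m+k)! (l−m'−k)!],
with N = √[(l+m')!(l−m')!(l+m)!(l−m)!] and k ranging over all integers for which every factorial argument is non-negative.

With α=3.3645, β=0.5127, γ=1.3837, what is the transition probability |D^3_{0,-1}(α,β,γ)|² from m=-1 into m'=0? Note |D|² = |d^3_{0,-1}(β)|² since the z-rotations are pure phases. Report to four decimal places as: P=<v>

P=0.3529

D^3_{0,-1}(3.3645,0.5127,1.3837) = e^{-i·0·3.3645}·d^3_{0,-1}(0.5127)·e^{-i·-1·1.3837}. Compute d first:
With c≡cos(β/2)=0.967322 and s≡sin(β/2)=0.253552, N=[6·6·2·24]^{1/2}=41.569219
The bounds max(0,m−m')=0 and min(l+m,l−m')=2 give 3 terms
  k=0: (−1)^1·41.5692/(12)·0.9673^5·0.2536^1 = -0.743895
  k=1: (−1)^2·41.5692/(4)·0.9673^3·0.2536^3 = +0.153329
  k=2: (−1)^3·41.5692/(12)·0.9673^1·0.2536^5 = -0.003512
d^3_{0,-1}(0.5127) = -0.743895 +0.153329 -0.003512 = -0.594078
|D^3_{0,-1}|² = |d^3_{0,-1}(β)|² = (-0.594078)² = 0.352929 (the z-rotation phases have unit modulus)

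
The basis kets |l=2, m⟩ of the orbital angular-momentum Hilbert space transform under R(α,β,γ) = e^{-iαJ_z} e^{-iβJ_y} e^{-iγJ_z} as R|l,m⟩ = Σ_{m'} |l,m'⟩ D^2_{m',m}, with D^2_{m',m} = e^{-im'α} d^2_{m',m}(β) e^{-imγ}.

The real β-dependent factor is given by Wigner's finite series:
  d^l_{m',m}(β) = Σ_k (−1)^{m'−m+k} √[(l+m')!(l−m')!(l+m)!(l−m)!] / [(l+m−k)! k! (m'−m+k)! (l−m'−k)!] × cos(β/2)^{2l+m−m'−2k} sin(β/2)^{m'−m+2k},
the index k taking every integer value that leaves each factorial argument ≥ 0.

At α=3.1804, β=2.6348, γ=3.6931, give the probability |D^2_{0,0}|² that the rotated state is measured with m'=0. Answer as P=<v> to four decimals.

P=0.4181

D^2_{0,0}(3.1804,2.6348,3.6931) = e^{-i·0·3.1804}·d^2_{0,0}(2.6348)·e^{-i·0·3.6931}. Compute d first:
With c≡cos(β/2)=0.250693 and s≡sin(β/2)=0.968067, N=[2·2·2·2]^{1/2}=4.000000
k: max(0,(0)−(0))=0 … min(2+(0),2−(0))=2
  k=0: (−1)^0·4.0000/(4)·0.2507^4·0.9681^0 = +0.003950
  k=1: (−1)^1·4.0000/(1)·0.2507^2·0.9681^2 = -0.235589
  k=2: (−1)^2·4.0000/(4)·0.2507^0·0.9681^4 = +0.878256
d^2_{0,0}(2.6348) = +0.003950 -0.235589 +0.878256 = +0.646616
|D^2_{0,0}|² = |d^2_{0,0}(β)|² = (+0.646616)² = 0.418112 (the z-rotation phases have unit modulus)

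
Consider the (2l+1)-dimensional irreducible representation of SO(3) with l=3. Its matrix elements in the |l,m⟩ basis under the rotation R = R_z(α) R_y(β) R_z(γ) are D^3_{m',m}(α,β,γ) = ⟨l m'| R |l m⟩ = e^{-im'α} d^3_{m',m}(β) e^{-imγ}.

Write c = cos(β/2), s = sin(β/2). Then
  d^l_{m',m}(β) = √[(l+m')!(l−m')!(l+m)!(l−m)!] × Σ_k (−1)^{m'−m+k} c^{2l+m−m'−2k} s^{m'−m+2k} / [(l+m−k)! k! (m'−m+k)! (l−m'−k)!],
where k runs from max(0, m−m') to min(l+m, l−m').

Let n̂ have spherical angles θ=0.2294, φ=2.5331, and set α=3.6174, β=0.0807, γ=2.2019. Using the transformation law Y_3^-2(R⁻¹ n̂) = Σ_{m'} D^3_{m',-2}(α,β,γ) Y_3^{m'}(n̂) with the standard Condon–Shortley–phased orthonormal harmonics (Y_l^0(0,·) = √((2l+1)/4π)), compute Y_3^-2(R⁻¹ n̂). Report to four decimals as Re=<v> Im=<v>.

Re=0.0226 Im=0.0344

Need the full column D^3_{m',-2} for m'=−3..3 at α=3.6174, β=0.0807, γ=2.2019.
cos(β/2)=0.999186, sin(β/2)=0.040339
d^3_{-3,-2}: single k=1 term ⇒ +0.098409;  D = -0.088528+0.042978i
d^3_{-2,-2}: k∈[0..1] ⇒ +0.995126 -0.008110 = +0.987016;  D = +0.591834-0.789895i
d^3_{-1,-2}: k∈[0..1] ⇒ -0.127045 +0.000414 = -0.126631;  D = +0.021076-0.124865i
d^3_{0,-2}: k∈[0..1] ⇒ +0.008884 -0.000014 = +0.008869;  D = -0.002694-0.008450i
d^3_{1,-2}: k∈[0..1] ⇒ -0.000414 +0.000000 = -0.000414;  D = -0.000292-0.000293i
d^3_{2,-2}: k∈[0..1] ⇒ +0.000013 -0.000000 = +0.000013;  D = -0.000013-0.000004i
d^3_{3,-2}: single k=0 term ⇒ -0.000000;  D = -0.000000+0.000000i
Y_3^{m'}(θ=0.2294,φ=2.5331) and Σ D·Y over m':
  (-0.0885+0.0430i)·(+0.0012-0.0047i)  (+0.5918-0.7899i)·(+0.0178+0.0483i)  (+0.0211-0.1249i)·(-0.2256-0.1572i)  (-0.0027-0.0085i)·(+0.6328+0.0000i)  (-0.0003-0.0003i)·(+0.2256-0.1572i)  (-0.0000-0.0000i)·(+0.0178-0.0483i)  (-0.0000+0.0000i)·(-0.0012-0.0047i)
Y_3^-2(R⁻¹ n̂) = +0.022580+0.034449i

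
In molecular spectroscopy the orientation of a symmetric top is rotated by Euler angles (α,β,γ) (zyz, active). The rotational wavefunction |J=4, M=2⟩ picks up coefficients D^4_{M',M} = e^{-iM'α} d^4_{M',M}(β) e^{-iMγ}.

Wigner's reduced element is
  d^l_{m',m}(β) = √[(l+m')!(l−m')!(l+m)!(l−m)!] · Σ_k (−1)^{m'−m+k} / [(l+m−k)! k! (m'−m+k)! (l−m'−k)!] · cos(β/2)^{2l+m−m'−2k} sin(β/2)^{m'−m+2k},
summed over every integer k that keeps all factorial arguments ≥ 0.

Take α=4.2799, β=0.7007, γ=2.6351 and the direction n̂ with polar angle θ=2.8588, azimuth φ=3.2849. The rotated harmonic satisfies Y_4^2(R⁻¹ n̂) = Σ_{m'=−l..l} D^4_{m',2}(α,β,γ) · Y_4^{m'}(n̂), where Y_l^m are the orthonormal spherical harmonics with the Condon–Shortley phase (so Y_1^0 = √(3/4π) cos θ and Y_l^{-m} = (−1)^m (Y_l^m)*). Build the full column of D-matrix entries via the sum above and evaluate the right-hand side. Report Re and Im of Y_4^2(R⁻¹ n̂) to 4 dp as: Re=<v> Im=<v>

Need the full column D^4_{m',2} for m'=−4..4 at α=4.2799, β=0.7007, γ=2.6351.
cos(β/2)=0.939253, sin(β/2)=0.343227
d^4_{-4,2}: single k=6 term ⇒ +0.007632;  D = +0.005753-0.005015i
d^4_{-3,2}: k∈[5..6] ⇒ +0.044303 -0.001972 = +0.042331;  D = +0.011881+0.040630i
d^4_{-2,2}: k∈[4..6] ⇒ +0.162011 -0.017307 +0.000193 = +0.144896;  D = -0.143312-0.021367i
d^4_{-1,2}: k∈[3..5] ⇒ +0.417994 -0.083726 +0.002236 = +0.336504;  D = +0.184552-0.281382i
d^4_{0,2}: k∈[2..4] ⇒ +0.767322 -0.273239 +0.013683 = +0.507765;  D = +0.268776+0.430796i
d^4_{1,2}: k∈[1..3] ⇒ +0.939062 -0.626991 +0.055817 = +0.367888;  D = -0.365003+0.045984i
d^4_{2,2}: k∈[0..2] ⇒ +0.605703 -0.970594 +0.162011 = -0.202880;  D = -0.061343+0.193384i
d^4_{3,2}: k∈[0..1] ⇒ -0.828175 +0.331772 = -0.496402;  D = -0.366693-0.334592i
d^4_{4,2}: single k=0 term ⇒ +0.427992;  D = -0.394431+0.166136i
Y_4^{m'}(θ=2.8588,φ=3.2849) and Σ D·Y over m':
  (+0.0058-0.0050i)·(+0.0023-0.0015i)  (+0.0119+0.0406i)·(+0.0237-0.0109i)  (-0.1433-0.0214i)·(+0.1363-0.0402i)  (+0.1846-0.2814i)·(+0.4335-0.0626i)  (+0.2688+0.4308i)·(+0.5393+0.0000i)  (-0.3650+0.0460i)·(-0.4335-0.0626i)  (-0.0613+0.1934i)·(+0.1363+0.0402i)  (-0.3667-0.3346i)·(-0.0237-0.0109i)  (-0.3944+0.1661i)·(+0.0023+0.0015i)
Y_4^2(R⁻¹ n̂) = +0.336582+0.140978i

Re=0.3366 Im=0.1410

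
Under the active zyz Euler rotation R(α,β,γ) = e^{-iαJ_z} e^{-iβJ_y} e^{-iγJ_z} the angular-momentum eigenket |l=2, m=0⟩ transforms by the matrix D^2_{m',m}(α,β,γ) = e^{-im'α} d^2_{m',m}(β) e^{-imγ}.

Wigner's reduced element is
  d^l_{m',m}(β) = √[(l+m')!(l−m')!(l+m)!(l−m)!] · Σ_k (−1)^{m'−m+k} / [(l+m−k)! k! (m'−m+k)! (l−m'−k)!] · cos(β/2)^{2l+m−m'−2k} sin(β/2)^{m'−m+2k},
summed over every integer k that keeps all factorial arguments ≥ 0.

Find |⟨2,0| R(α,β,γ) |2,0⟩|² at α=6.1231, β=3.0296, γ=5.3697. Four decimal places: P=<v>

P=0.9629

First d^2_{0,0}(β=3.0296), then the phase factors e^{-i(0)α} and e^{-i(0)γ}:
Half-angle: c=0.055967, s=0.998433. N=√(2·2·2·2)=4.000000
k: max(0,(0)−(0))=0 … min(2+(0),2−(0))=2
  k=0: (−1)^0·4.0000/(4)·0.0560^4·0.9984^0 = +0.000010
  k=1: (−1)^1·4.0000/(1)·0.0560^2·0.9984^2 = -0.012490
  k=2: (−1)^2·4.0000/(4)·0.0560^0·0.9984^4 = +0.993745
d^2_{0,0}(3.0296) = +0.000010 -0.012490 +0.993745 = +0.981265
|D^2_{0,0}|² = |d^2_{0,0}(β)|² = (+0.981265)² = 0.962881 (the z-rotation phases have unit modulus)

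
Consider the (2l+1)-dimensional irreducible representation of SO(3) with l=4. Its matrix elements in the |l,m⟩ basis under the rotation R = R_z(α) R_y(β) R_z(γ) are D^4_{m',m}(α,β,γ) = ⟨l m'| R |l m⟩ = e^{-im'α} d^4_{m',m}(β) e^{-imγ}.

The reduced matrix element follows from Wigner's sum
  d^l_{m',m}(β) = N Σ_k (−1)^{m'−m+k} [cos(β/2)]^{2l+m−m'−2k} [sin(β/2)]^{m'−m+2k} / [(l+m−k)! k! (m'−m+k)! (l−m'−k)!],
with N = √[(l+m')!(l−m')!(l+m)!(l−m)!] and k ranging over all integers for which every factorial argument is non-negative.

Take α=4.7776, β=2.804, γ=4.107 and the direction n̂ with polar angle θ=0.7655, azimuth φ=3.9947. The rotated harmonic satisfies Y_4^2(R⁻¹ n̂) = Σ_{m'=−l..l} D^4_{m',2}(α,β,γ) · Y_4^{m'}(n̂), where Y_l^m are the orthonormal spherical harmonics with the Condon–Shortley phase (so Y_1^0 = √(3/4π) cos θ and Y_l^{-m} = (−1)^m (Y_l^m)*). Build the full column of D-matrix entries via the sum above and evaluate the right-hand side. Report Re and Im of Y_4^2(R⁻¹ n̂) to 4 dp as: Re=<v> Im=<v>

Need the full column D^4_{m',2} for m'=−4..4 at α=4.7776, β=2.804, γ=4.107.
cos(β/2)=0.167996, sin(β/2)=0.985788
d^4_{-4,2}: single k=6 term ⇒ +0.137049;  D = -0.013569-0.136376i
d^4_{-3,2}: k∈[5..6] ⇒ +0.049545 -0.568652 = -0.519107;  D = -0.512109+0.084950i
d^4_{-2,2}: k∈[4..6] ⇒ +0.011283 -0.310799 +0.891799 = +0.592284;  D = +0.134795+0.576741i
d^4_{-1,2}: k∈[3..5] ⇒ +0.001813 -0.093631 +0.644791 = +0.552973;  D = -0.529116+0.160669i
d^4_{0,2}: k∈[2..4] ⇒ +0.000207 -0.019029 +0.245708 = +0.226886;  D = -0.079930-0.212340i
d^4_{1,2}: k∈[1..3] ⇒ +0.000016 -0.002719 +0.062421 = +0.059717;  D = +0.054399-0.024635i
d^4_{2,2}: k∈[0..2] ⇒ +0.000001 -0.000262 +0.011283 = +0.011021;  D = +0.005191+0.009722i
d^4_{3,2}: k∈[0..1] ⇒ -0.000014 +0.001439 = +0.001425;  D = -0.001211+0.000752i
d^4_{4,2}: single k=0 term ⇒ +0.000116;  D = -0.000067-0.000094i
Y_4^{m'}(θ=0.7655,φ=3.9947) and Σ D·Y over m':
  (-0.0136-0.1364i)·(-0.0983+0.0273i)  (-0.5121+0.0849i)·(+0.2508+0.1651i)  (+0.1348+0.5767i)·(-0.0572-0.4200i)  (-0.5291+0.1607i)·(-0.0994+0.1138i)  (-0.0799-0.2123i)·(-0.3318+0.0000i)  (+0.0544-0.0246i)·(+0.0994+0.1138i)  (+0.0052+0.0097i)·(-0.0572+0.4200i)  (-0.0012+0.0008i)·(-0.2508+0.1651i)  (-0.0001-0.0001i)·(-0.0983-0.0273i)
Y_4^2(R⁻¹ n̂) = +0.161955-0.140575i

Re=0.1620 Im=-0.1406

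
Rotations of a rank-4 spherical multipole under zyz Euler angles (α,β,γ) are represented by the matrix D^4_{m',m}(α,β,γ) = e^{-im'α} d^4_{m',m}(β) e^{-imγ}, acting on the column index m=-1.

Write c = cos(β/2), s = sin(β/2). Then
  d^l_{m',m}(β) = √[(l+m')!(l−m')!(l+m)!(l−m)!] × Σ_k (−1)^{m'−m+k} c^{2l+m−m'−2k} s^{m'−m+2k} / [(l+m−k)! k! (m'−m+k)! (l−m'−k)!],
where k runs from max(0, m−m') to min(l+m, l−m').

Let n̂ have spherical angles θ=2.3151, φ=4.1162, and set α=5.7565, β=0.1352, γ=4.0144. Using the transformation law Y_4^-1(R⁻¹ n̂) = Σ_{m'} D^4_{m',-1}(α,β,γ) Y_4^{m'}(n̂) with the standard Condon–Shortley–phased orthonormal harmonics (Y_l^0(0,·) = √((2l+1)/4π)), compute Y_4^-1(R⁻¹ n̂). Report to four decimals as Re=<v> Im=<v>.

Re=-0.0377 Im=0.0354

Need the full column D^4_{m',-1} for m'=−4..4 at α=5.7565, β=0.1352, γ=4.0144.
cos(β/2)=0.997716, sin(β/2)=0.067549
d^4_{-4,-1}: single k=3 term ⇒ +0.002280;  D = -0.000754+0.002152i
d^4_{-3,-1}: k∈[2..3] ⇒ +0.035723 -0.000273 = +0.035450;  D = -0.026947+0.023033i
d^4_{-2,-1}: k∈[1..3] ⇒ +0.282033 -0.006464 +0.000020 = +0.275589;  D = -0.271109+0.049491i
d^4_{-1,-1}: k∈[0..3] ⇒ +0.981873 -0.067509 +0.000619 -0.000001 = +0.914982;  D = -0.860719-0.310410i
d^4_{0,-1}: k∈[0..3] ⇒ -0.297289 +0.008176 -0.000037 +0.000000 = -0.289151;  D = +0.185831+0.221529i
d^4_{1,-1}: k∈[0..3] ⇒ +0.045006 -0.000619 +0.000001 -0.000000 = +0.044389;  D = -0.007567-0.043739i
d^4_{2,-1}: k∈[0..2] ⇒ -0.004309 +0.000030 -0.000000 = -0.004280;  D = -0.001489+0.004012i
d^4_{3,-1}: k∈[0..1] ⇒ +0.000273 -0.000001 = +0.000272;  D = +0.000210-0.000173i
d^4_{4,-1}: single k=0 term ⇒ -0.000010;  D = -0.000010+0.000002i
Y_4^{m'}(θ=2.3151,φ=4.1162) and Σ D·Y over m':
  (-0.0008+0.0022i)·(-0.0942+0.0889i)  (-0.0269+0.0230i)·(-0.3295-0.0729i)  (-0.2711+0.0495i)·(-0.1480-0.3721i)  (-0.8607-0.3104i)·(+0.0281-0.0415i)  (+0.1858+0.2215i)·(-0.3593+0.0000i)  (-0.0076-0.0437i)·(-0.0281-0.0415i)  (-0.0015+0.0040i)·(-0.1480+0.3721i)  (+0.0002-0.0002i)·(+0.3295-0.0729i)  (-0.0000+0.0000i)·(-0.0942-0.0889i)
Y_4^-1(R⁻¹ n̂) = -0.037720+0.035379i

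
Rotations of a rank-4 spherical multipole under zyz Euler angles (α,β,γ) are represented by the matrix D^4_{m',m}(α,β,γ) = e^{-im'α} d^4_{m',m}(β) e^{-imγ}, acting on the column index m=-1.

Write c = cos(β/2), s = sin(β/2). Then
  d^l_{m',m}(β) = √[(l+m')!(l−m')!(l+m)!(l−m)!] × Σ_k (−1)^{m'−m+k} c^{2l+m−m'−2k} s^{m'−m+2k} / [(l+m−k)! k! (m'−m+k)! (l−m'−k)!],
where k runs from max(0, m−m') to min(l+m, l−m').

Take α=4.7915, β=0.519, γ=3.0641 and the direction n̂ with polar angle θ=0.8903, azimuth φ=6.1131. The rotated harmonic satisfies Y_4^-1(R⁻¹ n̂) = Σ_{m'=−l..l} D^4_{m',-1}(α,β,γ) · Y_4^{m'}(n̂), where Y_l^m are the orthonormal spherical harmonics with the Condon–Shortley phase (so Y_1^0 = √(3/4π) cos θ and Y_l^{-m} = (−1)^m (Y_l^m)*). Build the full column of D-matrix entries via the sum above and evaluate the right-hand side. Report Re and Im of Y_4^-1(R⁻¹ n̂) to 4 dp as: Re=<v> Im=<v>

Need the full column D^4_{m',-1} for m'=−4..4 at α=4.7915, β=0.519, γ=3.0641.
cos(β/2)=0.966518, sin(β/2)=0.256597
d^4_{-4,-1}: single k=3 term ⇒ +0.106635;  D = -0.103605-0.025239i
d^4_{-3,-1}: k∈[2..3] ⇒ +0.426025 -0.050046 = +0.375979;  D = +0.059841-0.371187i
d^4_{-2,-1}: k∈[1..3] ⇒ +0.857747 -0.302283 +0.014204 = +0.569668;  D = +0.567813+0.045939i
d^4_{-1,-1}: k∈[0..3] ⇒ +0.761519 -0.805112 +0.113493 -0.002666 = +0.067234;  D = -0.000109+0.067234i
d^4_{0,-1}: k∈[0..3] ⇒ -0.904145 +0.382361 -0.026950 +0.000317 = -0.548417;  D = +0.546772-0.042456i
d^4_{1,-1}: k∈[0..3] ⇒ +0.536741 -0.113493 +0.004000 -0.000019 = +0.427229;  D = -0.066632-0.422001i
d^4_{2,-1}: k∈[0..2] ⇒ -0.201522 +0.021306 -0.000300 = -0.180516;  D = -0.175525+0.042157i
d^4_{3,-1}: k∈[0..1] ⇒ +0.050046 -0.002116 = +0.047929;  D = +0.014841+0.045574i
d^4_{4,-1}: single k=0 term ⇒ -0.007516;  D = +0.006940-0.002885i
Y_4^{m'}(θ=0.8903,φ=6.1131) and Σ D·Y over m':
  (-0.1036-0.0252i)·(+0.1256+0.1016i)  (+0.0598-0.3712i)·(+0.3227+0.1806i)  (+0.5678+0.0459i)·(+0.3374+0.1194i)  (-0.0001+0.0672i)·(-0.0522-0.0090i)  (+0.5468-0.0425i)·(-0.3587+0.0000i)  (-0.0666-0.4220i)·(+0.0522-0.0090i)  (-0.1755+0.0422i)·(+0.3374-0.1194i)  (+0.0148+0.0456i)·(-0.3227+0.1806i)  (+0.0069-0.0029i)·(+0.1256-0.1016i)
Y_4^-1(R⁻¹ n̂) = -0.007421-0.026975i

Re=-0.0074 Im=-0.0270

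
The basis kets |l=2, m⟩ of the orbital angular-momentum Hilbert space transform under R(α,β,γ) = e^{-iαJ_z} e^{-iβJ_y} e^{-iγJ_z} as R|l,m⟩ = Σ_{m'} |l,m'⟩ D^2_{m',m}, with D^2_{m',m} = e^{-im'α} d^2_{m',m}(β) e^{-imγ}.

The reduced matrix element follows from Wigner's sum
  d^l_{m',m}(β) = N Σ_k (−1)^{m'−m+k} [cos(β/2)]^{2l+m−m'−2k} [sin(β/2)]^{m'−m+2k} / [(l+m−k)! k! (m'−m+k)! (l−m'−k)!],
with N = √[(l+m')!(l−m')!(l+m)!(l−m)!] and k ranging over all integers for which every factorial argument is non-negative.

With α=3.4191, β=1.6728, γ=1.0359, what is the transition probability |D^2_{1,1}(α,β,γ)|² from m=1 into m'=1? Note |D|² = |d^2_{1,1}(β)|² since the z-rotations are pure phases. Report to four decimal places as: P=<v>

P=0.2922

First d^2_{1,1}(β=1.6728), then the phase factors e^{-i(1)α} and e^{-i(1)γ}:
With c≡cos(β/2)=0.670139 and s≡sin(β/2)=0.742235, N=[6·1·6·1]^{1/2}=6.000000
The bounds max(0,m−m')=0 and min(l+m,l−m')=1 give 2 terms
  k=0: (−1)^0·6.0000/(6)·0.6701^4·0.7422^0 = +0.201679
  k=1: (−1)^1·6.0000/(2)·0.6701^2·0.7422^2 = -0.742223
d^2_{1,1}(1.6728) = +0.201679 -0.742223 = -0.540545
|D^2_{1,1}|² = |d^2_{1,1}(β)|² = (-0.540545)² = 0.292189 (the z-rotation phases have unit modulus)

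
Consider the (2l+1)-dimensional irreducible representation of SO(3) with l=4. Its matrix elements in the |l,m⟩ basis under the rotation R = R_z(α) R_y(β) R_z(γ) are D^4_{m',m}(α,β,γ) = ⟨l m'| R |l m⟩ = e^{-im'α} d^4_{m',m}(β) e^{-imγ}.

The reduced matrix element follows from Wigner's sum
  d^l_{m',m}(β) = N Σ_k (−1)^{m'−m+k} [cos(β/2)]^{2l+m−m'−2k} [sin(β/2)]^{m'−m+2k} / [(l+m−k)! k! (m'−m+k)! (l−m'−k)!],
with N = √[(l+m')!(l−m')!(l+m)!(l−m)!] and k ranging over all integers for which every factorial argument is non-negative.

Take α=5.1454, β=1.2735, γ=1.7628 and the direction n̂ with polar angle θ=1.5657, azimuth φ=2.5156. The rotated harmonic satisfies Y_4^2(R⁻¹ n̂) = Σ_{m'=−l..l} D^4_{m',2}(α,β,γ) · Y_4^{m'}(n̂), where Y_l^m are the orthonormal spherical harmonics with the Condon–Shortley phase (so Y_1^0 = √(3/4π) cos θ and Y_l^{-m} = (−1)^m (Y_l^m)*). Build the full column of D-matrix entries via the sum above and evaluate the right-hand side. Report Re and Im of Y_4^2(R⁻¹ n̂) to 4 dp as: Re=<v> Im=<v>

Re=0.0824 Im=-0.3871

Need the full column D^4_{m',2} for m'=−4..4 at α=5.1454, β=1.2735, γ=1.7628.
cos(β/2)=0.804032, sin(β/2)=0.594585
d^4_{-4,2}: single k=6 term ⇒ +0.151151;  D = -0.033393-0.147417i
d^4_{-3,2}: k∈[5..6] ⇒ +0.433588 -0.079038 = +0.354550;  D = +0.281009-0.216194i
d^4_{-2,2}: k∈[4..6] ⇒ +0.783507 -0.342779 +0.015621 = +0.456349;  D = +0.404354+0.211547i
d^4_{-1,2}: k∈[3..5] ⇒ +0.998908 -0.819405 +0.089621 = +0.269125;  D = -0.013183+0.268802i
d^4_{0,2}: k∈[2..4] ⇒ +0.906131 -1.321422 +0.270991 = -0.144300;  D = +0.133790-0.054060i
d^4_{1,2}: k∈[1..3] ⇒ +0.547981 -1.498363 +0.546270 = -0.404112;  D = +0.294641+0.276573i
d^4_{2,2}: k∈[0..2] ⇒ +0.174658 -1.146176 +0.783507 = -0.188011;  D = -0.059279+0.178421i
d^4_{3,2}: k∈[0..1] ⇒ -0.483274 +0.792859 = +0.309585;  D = +0.307637-0.034676i
d^4_{4,2}: single k=0 term ⇒ +0.505416;  D = +0.262127+0.432128i
Y_4^{m'}(θ=1.5657,φ=2.5156) and Σ D·Y over m':
  (-0.0334-0.1474i)·(-0.3556+0.2634i)  (+0.2810-0.2162i)·(+0.0019-0.0061i)  (+0.4044+0.2115i)·(-0.1048-0.3176i)  (-0.0132+0.2688i)·(+0.0059+0.0042i)  (+0.1338-0.0541i)·(+0.3173+0.0000i)  (+0.2946+0.2766i)·(-0.0059+0.0042i)  (-0.0593+0.1784i)·(-0.1048+0.3176i)  (+0.3076-0.0347i)·(-0.0019-0.0061i)  (+0.2621+0.4321i)·(-0.3556-0.2634i)
Y_4^2(R⁻¹ n̂) = +0.082437-0.387143i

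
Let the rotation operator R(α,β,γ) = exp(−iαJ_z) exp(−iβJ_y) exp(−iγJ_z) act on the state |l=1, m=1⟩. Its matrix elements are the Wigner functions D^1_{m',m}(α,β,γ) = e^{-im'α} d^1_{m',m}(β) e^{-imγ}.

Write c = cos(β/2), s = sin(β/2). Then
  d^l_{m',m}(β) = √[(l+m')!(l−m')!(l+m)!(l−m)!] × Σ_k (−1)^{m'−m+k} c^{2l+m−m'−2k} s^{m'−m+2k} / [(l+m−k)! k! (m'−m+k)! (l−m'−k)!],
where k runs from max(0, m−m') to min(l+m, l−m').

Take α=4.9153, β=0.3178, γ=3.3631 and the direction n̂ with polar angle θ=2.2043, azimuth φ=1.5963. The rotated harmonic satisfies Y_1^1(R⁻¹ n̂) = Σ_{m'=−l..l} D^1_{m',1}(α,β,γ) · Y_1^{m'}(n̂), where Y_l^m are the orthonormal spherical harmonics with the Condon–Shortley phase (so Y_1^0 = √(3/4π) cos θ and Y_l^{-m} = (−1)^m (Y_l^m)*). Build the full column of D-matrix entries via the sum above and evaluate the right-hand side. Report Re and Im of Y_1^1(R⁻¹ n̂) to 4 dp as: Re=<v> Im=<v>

Need the full column D^1_{m',1} for m'=−1..1 at α=4.9153, β=0.3178, γ=3.3631.
cos(β/2)=0.987402, sin(β/2)=0.158232
d^1_{-1,1}: single k=2 term ⇒ +0.025037;  D = +0.000466+0.025033i
d^1_{0,1}: single k=1 term ⇒ +0.220955;  D = -0.215556+0.048544i
d^1_{1,1}: single k=0 term ⇒ +0.974963;  D = -0.401481-0.888462i
Y_1^{m'}(θ=2.2043,φ=1.5963) and Σ D·Y over m':
  (+0.0005+0.0250i)·(-0.0071-0.2784i)  (-0.2156+0.0485i)·(-0.2892+0.0000i)  (-0.4015-0.8885i)·(+0.0071-0.2784i)
Y_1^1(R⁻¹ n̂) = -0.180854+0.091101i

Re=-0.1809 Im=0.0911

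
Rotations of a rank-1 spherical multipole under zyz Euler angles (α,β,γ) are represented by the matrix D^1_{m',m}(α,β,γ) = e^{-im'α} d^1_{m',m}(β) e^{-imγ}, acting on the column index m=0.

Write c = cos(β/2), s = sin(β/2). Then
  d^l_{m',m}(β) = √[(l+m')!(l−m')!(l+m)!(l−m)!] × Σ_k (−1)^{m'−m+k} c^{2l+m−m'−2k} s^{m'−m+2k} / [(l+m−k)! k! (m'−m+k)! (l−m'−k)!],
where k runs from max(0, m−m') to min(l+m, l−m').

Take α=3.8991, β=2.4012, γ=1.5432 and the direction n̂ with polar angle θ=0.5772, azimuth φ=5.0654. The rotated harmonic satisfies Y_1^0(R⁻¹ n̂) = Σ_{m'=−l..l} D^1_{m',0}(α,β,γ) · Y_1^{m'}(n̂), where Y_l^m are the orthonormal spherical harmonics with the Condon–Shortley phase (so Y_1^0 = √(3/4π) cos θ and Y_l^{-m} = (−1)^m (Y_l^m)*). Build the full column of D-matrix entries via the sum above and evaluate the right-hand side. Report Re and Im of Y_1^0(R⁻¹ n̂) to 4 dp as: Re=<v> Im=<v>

Re=-0.2315 Im=0.0000

Need the full column D^1_{m',0} for m'=−1..1 at α=3.8991, β=2.4012, γ=1.5432.
cos(β/2)=0.361798, sin(β/2)=0.932256
d^1_{-1,0}: single k=1 term ⇒ +0.476999;  D = -0.346564-0.327752i
d^1_{0,0}: k∈[0..1] ⇒ +0.130898 -0.869102 = -0.738204;  D = -0.738204+0.000000i
d^1_{1,0}: single k=0 term ⇒ -0.476999;  D = +0.346564-0.327752i
Y_1^{m'}(θ=0.5772,φ=5.0654) and Σ D·Y over m':
  (-0.3466-0.3278i)·(+0.0652+0.1769i)  (-0.7382+0.0000i)·(+0.4094+0.0000i)  (+0.3466-0.3278i)·(-0.0652+0.1769i)
Y_1^0(R⁻¹ n̂) = -0.231471+0.000000i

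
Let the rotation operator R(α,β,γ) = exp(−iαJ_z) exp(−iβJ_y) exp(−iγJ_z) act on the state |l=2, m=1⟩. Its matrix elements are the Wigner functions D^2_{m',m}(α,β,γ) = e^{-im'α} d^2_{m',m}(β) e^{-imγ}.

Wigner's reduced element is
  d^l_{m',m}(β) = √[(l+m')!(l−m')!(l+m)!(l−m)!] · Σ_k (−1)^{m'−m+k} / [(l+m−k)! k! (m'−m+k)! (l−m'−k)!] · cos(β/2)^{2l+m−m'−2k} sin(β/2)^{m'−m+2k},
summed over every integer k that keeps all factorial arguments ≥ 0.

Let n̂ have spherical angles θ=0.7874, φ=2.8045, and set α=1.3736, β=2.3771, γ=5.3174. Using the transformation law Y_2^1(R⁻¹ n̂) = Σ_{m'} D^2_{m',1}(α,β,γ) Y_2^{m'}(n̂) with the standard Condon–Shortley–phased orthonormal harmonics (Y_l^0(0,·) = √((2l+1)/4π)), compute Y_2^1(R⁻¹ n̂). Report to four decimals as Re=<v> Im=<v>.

Re=-0.3050 Im=-0.0209

Need the full column D^2_{m',1} for m'=−2..2 at α=1.3736, β=2.3771, γ=5.3174.
cos(β/2)=0.373006, sin(β/2)=0.927829
d^2_{-2,1}: single k=3 term ⇒ +0.595867;  D = -0.501213-0.322247i
d^2_{-1,1}: k∈[2..3] ⇒ +0.359325 -0.741092 = -0.381766;  D = +0.265374-0.274449i
d^2_{0,1}: k∈[1..2] ⇒ +0.117948 -0.729785 = -0.611837;  D = -0.347995-0.503234i
d^2_{1,1}: k∈[0..1] ⇒ +0.019358 -0.359325 = -0.339967;  D = -0.312087+0.134832i
d^2_{2,1}: single k=0 term ⇒ -0.096304;  D = +0.020134+0.094176i
Y_2^{m'}(θ=0.7874,φ=2.8045) and Σ D·Y over m':
  (-0.5012-0.3222i)·(+0.1515+0.1211i)  (+0.2654-0.2744i)·(-0.3645-0.1278i)  (-0.3480-0.5032i)·(+0.1558+0.0000i)  (-0.3121+0.1348i)·(+0.3645-0.1278i)  (+0.0201+0.0942i)·(+0.1515-0.1211i)
Y_2^1(R⁻¹ n̂) = -0.305026-0.020900i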